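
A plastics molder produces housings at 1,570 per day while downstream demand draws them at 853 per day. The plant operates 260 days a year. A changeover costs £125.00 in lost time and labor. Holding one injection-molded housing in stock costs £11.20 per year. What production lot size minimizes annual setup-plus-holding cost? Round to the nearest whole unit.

Annual demand D = 853 × 260 = 221,780.
Production build-up factor (1 − d/p) = 1 − 853/1,570 = 0.4567.
Q* = √(2DS / (H(1 − d/p))) = √(2 × 221,780 × 125 / (11.2 × 0.4567)).
= √(55,445,000 / 5.1149) ≈ 3292.399.

Q* ≈ 3,292 housings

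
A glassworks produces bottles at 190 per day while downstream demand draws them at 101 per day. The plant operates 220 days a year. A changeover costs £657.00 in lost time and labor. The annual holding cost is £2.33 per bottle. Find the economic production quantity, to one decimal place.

Q* ≈ 5,172.2 bottles

Annual demand D = 101 × 220 = 22,220.
Production build-up factor (1 − d/p) = 1 − 101/190 = 0.4684.
Q* = √(2DS / (H(1 − d/p))) = √(2 × 22,220 × 657 / (2.33 × 0.4684)).
= √(29,197,080 / 1.0914) ≈ 5172.179.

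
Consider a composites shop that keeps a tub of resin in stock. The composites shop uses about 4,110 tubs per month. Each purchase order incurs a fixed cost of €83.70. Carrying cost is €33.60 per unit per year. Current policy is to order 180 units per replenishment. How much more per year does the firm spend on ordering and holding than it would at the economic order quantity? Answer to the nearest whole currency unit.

Extra cost ≈ €9,302 per year

Annual demand D = 4,110 × 12 = 49,320.
EOQ = √(2DS/H) = √(2 × 49,320 × 83.7 / 33.6) ≈ 495.70.
Cost at Q* = (D/Q*)S + (Q*/2)H = √(2DSH) ≈ €16,655.55.
Cost at Q = 180: (49,320/180)×83.7 + (180/2)×33.6 = €22,933.80 + €3,024.00 = €25,957.80.
Excess = €25,957.80 − €16,655.55 = €9,302.25.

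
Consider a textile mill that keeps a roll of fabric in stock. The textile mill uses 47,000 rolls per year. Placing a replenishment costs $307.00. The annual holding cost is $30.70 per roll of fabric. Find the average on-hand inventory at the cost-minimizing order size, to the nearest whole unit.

The optimal lot size = √(2DS/H) = √(2 × 47,000 × 307 / 30.7) ≈ 969.54.
Average inventory = Q*/2 ≈ 969.54 / 2 = 484.768.

Average inventory ≈ 485 rolls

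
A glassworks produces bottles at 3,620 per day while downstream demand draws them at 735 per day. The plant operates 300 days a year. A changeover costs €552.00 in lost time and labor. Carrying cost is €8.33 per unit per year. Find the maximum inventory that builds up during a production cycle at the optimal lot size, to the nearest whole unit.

I_max ≈ 4,826 bottles

Annual demand D = 735 × 300 = 220,500.
Production build-up factor (1 − d/p) = 1 − 735/3,620 = 0.7970.
Q* = √(2DS / (H(1 − d/p))) = √(2 × 220,500 × 552 / (8.33 × 0.7970)).
= √(243,432,000 / 6.6387) ≈ 6055.468.
Maximum inventory = Q*(1 − d/p) = 6055.468 × 0.7970 ≈ 4825.974.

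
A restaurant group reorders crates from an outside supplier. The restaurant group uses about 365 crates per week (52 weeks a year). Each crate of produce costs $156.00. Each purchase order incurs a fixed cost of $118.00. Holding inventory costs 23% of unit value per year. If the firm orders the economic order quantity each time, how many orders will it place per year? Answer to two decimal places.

Annual demand D = 365 × 52 = 18,980.
Holding cost H = 0.23 × $156.00 = $35.8800 per unit per year.
EOQ = √(2DS/H) = √(2 × 18,980 × 118 / 35.88) ≈ 353.33.
Orders per year = D / Q* = 18,980 / 353.33 ≈ 53.718.

N ≈ 53.72 orders per year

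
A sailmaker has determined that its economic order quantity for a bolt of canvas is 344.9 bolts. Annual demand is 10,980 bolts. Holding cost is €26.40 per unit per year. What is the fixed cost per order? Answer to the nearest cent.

The basic EOQ model gives Q* = √(2DS/H); rearrange for the unknown.
From Q* = √(2DS/H): S = Q*²H / (2D) = 344.9² × 26.4 / (2 × 10,980) = 143.0072.

S ≈ €143.01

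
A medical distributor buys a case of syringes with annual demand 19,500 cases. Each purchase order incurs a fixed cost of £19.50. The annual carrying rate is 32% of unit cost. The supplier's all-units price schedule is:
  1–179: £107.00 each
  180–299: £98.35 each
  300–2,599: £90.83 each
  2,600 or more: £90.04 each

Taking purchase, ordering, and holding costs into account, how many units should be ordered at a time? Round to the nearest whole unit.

Q* ≈ 300 cases

Holding cost per unit per year at price C is H = 0.32·C.
Evaluate total cost at each tier's feasible EOQ or, if the EOQ is below the tier, at the tier's minimum quantity.
EOQ at £107.00 = 149.0 (feasible in tier 1): TC = 19,500×£107.00 + (19,500/149.0)×19.5 + (149.0/2)×0.32×£107.00 = £2,091,602.89.
EOQ at £98.35 = 155.4 < 180, so use break Q=180: TC = 19,500×£98.35 + (19,500/180.0)×19.5 + (180.0/2)×0.32×£98.35 = £1,922,769.98.
EOQ at £90.83 = 161.8 < 300, so use break Q=300: TC = 19,500×£90.83 + (19,500/300.0)×19.5 + (300.0/2)×0.32×£90.83 = £1,776,812.34.
EOQ at £90.04 = 162.5 < 2600, so use break Q=2600: TC = 19,500×£90.04 + (19,500/2600.0)×19.5 + (2600.0/2)×0.32×£90.04 = £1,793,382.89.
Lowest total cost is £1,776,812.34 at Q = 300.0.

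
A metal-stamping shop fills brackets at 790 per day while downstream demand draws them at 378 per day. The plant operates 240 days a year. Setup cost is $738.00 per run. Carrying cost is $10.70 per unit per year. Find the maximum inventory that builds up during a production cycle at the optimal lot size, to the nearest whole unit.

Annual demand D = 378 × 240 = 90,720.
Production build-up factor (1 − d/p) = 1 − 378/790 = 0.5215.
Q* = √(2DS / (H(1 − d/p))) = √(2 × 90,720 × 738 / (10.7 × 0.5215)).
= √(133,902,720 / 5.5803) ≈ 4898.552.
Maximum inventory = Q*(1 − d/p) = 4898.552 × 0.5215 ≈ 2554.688.

I_max ≈ 2,555 brackets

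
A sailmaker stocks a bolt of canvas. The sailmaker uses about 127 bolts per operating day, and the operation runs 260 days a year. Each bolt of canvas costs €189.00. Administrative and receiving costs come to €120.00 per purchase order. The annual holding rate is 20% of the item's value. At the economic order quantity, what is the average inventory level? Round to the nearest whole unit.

Annual demand D = 127 × 260 = 33,020.
Holding cost H = 0.20 × €189.00 = €37.8000 per unit per year.
Q* = √(2DS/H) = √(2 × 33,020 × 120 / 37.8) ≈ 457.88.
Average inventory = Q*/2 ≈ 457.88 / 2 = 228.938.

Average inventory ≈ 229 bolts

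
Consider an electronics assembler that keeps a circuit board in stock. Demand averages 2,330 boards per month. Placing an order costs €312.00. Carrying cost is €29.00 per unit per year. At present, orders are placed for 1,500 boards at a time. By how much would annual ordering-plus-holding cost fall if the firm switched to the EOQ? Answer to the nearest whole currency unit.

Annual demand D = 2,330 × 12 = 27,960.
EOQ = √(2DS/H) = √(2 × 27,960 × 312 / 29) ≈ 775.64.
Cost at Q* = (D/Q*)S + (Q*/2)H = √(2DSH) ≈ €22,493.65.
Cost at Q = 1,500: (27,960/1,500)×312 + (1,500/2)×29 = €5,815.68 + €21,750.00 = €27,565.68.
Excess = €27,565.68 − €22,493.65 = €5,072.03.

Extra cost ≈ €5,072 per year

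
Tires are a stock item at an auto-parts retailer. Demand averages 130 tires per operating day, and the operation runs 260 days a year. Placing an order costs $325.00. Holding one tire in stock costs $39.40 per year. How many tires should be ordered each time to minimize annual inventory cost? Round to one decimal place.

Q* ≈ 746.7 tires

Annual demand D = 130 × 260 = 33,800.
EOQ = √(2DS / H) = √(2 × 33,800 × 325 / 39.4).
= √(21,970,000 / 39.4) = √557,614.2132 ≈ 746.736.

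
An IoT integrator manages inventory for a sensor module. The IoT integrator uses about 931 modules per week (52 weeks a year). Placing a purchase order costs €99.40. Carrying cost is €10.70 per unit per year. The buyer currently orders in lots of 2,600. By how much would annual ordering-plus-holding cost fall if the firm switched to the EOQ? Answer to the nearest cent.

Extra cost ≈ €5,612.92 per year

Annual demand D = 931 × 52 = 48,412.
EOQ = √(2DS/H) = √(2 × 48,412 × 99.4 / 10.7) ≈ 948.40.
Cost at Q* = (D/Q*)S + (Q*/2)H = √(2DSH) ≈ €10,147.91.
Cost at Q = 2,600: (48,412/2,600)×99.4 + (2,600/2)×10.7 = €1,850.83 + €13,910.00 = €15,760.83.
Excess = €15,760.83 − €10,147.91 = €5,612.92.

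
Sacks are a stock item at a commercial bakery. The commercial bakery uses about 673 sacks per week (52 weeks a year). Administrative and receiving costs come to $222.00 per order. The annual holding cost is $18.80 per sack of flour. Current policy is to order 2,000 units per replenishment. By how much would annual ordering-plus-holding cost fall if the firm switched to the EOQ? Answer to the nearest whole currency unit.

Annual demand D = 673 × 52 = 34,996.
EOQ = √(2DS/H) = √(2 × 34,996 × 222 / 18.8) ≈ 909.12.
Cost at Q* = (D/Q*)S + (Q*/2)H = √(2DSH) ≈ $17,091.48.
Cost at Q = 2,000: (34,996/2,000)×222 + (2,000/2)×18.8 = $3,884.56 + $18,800.00 = $22,684.56.
Excess = $22,684.56 − $17,091.48 = $5,593.08.

Extra cost ≈ $5,593 per year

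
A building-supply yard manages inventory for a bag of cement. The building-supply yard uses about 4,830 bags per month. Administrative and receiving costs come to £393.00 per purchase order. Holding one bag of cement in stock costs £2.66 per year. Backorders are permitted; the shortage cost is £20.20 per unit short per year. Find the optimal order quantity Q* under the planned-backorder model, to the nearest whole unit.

Q* ≈ 4,402 bags

Annual demand D = 4,830 × 12 = 57,960.
With planned backorders, Q* = √(2DS/H) · √((H+B)/B).
√(2DS/H) = √(2 × 57,960 × 393 / 2.66) = 4138.421.
√((H+B)/B) = √((2.66+20.2)/20.2) = 1.0638.
Q* ≈ 4402.477.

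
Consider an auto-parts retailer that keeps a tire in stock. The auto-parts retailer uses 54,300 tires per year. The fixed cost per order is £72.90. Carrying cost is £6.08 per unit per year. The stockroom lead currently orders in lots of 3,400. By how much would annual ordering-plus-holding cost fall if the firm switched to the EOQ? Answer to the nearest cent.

Extra cost ≈ £4,562.32 per year

EOQ = √(2DS/H) = √(2 × 54,300 × 72.9 / 6.08) ≈ 1141.11.
Cost at Q* = (D/Q*)S + (Q*/2)H = √(2DSH) ≈ £6,937.94.
Cost at Q = 3,400: (54,300/3,400)×72.9 + (3,400/2)×6.08 = £1,164.26 + £10,336.00 = £11,500.26.
Excess = £11,500.26 − £6,937.94 = £4,562.32.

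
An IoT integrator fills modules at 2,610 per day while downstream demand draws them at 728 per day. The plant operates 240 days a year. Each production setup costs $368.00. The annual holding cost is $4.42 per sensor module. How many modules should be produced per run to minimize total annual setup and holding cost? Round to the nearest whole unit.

Q* ≈ 6,352 modules

Annual demand D = 728 × 240 = 174,720.
Production build-up factor (1 − d/p) = 1 − 728/2,610 = 0.7211.
Q* = √(2DS / (H(1 − d/p))) = √(2 × 174,720 × 368 / (4.42 × 0.7211)).
= √(128,593,920 / 3.1871) ≈ 6351.986.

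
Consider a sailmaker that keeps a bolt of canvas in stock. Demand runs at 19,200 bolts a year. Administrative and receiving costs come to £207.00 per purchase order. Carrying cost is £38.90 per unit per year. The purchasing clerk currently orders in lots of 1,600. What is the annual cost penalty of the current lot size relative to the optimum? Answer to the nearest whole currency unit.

Extra cost ≈ £16,020 per year

EOQ = √(2DS/H) = √(2 × 19,200 × 207 / 38.9) ≈ 452.04.
Cost at Q* = (D/Q*)S + (Q*/2)H = √(2DSH) ≈ £17,584.32.
Cost at Q = 1,600: (19,200/1,600)×207 + (1,600/2)×38.9 = £2,484.00 + £31,120.00 = £33,604.00.
Excess = £33,604.00 − £17,584.32 = £16,019.68.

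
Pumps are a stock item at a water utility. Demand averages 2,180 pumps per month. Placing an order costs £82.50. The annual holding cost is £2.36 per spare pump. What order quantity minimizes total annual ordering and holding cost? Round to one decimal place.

Annual demand D = 2,180 × 12 = 26,160.
EOQ = √(2DS / H) = √(2 × 26,160 × 82.5 / 2.36).
= √(4,316,400 / 2.36) = √1,828,983.0508 ≈ 1352.399.

Q* ≈ 1,352.4 pumps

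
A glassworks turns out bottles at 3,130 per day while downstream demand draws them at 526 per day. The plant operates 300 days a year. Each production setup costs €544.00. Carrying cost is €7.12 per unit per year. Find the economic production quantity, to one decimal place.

Q* ≈ 5,383.7 bottles

Annual demand D = 526 × 300 = 157,800.
Production build-up factor (1 − d/p) = 1 − 526/3,130 = 0.8319.
Q* = √(2DS / (H(1 − d/p))) = √(2 × 157,800 × 544 / (7.12 × 0.8319)).
= √(171,686,400 / 5.9235) ≈ 5383.685.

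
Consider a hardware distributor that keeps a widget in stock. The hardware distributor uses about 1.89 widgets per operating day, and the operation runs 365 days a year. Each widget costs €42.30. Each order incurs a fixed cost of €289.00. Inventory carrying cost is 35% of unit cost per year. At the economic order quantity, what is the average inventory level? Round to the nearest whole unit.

Average inventory ≈ 82 widgets

Annual demand D = 1.89 × 365 = 689.85.
Holding cost H = 0.35 × €42.30 = €14.8050 per unit per year.
The optimal lot size = √(2DS/H) = √(2 × 689.85 × 289 / 14.805) ≈ 164.11.
Average inventory = Q*/2 ≈ 164.11 / 2 = 82.055.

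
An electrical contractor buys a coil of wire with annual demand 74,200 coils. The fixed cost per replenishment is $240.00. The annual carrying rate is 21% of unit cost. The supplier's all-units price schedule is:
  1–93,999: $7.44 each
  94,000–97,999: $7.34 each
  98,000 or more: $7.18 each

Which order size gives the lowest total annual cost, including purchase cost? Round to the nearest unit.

Holding cost per unit per year at price C is H = 0.21·C.
For each price level, check whether its EOQ is feasible; otherwise the best quantity at that price is the breakpoint.
EOQ at $7.44 = 4774.5 (feasible in tier 1): TC = 74,200×$7.44 + (74,200/4774.5)×240 + (4774.5/2)×0.21×$7.44 = $559,507.65.
EOQ at $7.34 = 4806.9 < 94000, so use break Q=94000: TC = 74,200×$7.34 + (74,200/94000.0)×240 + (94000.0/2)×0.21×$7.34 = $617,263.25.
EOQ at $7.18 = 4860.2 < 98000, so use break Q=98000: TC = 74,200×$7.18 + (74,200/98000.0)×240 + (98000.0/2)×0.21×$7.18 = $606,819.91.
Lowest total cost is $559,507.65 at Q = 4774.5.

Q* ≈ 4,774 coils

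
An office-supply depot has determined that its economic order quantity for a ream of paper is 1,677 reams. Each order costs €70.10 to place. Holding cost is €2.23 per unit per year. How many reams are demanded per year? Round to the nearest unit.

Invert the EOQ relation Q*² = 2DS/H.
From Q* = √(2DS/H): D = Q*²H / (2S) = 1,677² × 2.23 / (2 × 70.1) = 44732.480.

D ≈ 44,732 reams per year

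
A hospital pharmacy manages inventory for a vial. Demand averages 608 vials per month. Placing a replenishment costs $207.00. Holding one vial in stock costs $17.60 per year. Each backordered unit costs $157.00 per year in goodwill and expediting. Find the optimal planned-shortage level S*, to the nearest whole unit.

Annual demand D = 608 × 12 = 7,296.
With planned backorders, Q* = √(2DS/H) · √((H+B)/B).
√(2DS/H) = √(2 × 7,296 × 207 / 17.6) = 414.273.
√((H+B)/B) = √((17.6+157)/157) = 1.0546.
Q* ≈ 436.876.
S* = Q* · H/(H+B) = 436.876 × 17.6/174.6 ≈ 44.038.

S* ≈ 44 vials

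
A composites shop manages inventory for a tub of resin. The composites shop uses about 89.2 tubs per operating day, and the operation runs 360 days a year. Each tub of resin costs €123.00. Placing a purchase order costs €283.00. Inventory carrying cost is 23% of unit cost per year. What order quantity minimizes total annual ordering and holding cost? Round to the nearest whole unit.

Annual demand D = 89.2 × 360 = 32,112.
Holding cost H = 0.23 × €123.00 = €28.2900 per unit per year.
EOQ = √(2DS / H) = √(2 × 32,112 × 283 / 28.29).
= √(18,175,392 / 28.29) = √642,467.0201 ≈ 801.540.

Q* ≈ 802 tubs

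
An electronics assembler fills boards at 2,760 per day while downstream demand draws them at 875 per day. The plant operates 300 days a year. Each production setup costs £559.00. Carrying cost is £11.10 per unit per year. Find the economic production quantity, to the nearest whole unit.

Annual demand D = 875 × 300 = 262,500.
Production build-up factor (1 − d/p) = 1 − 875/2,760 = 0.6830.
Q* = √(2DS / (H(1 − d/p))) = √(2 × 262,500 × 559 / (11.1 × 0.6830)).
= √(293,475,000 / 7.581) ≈ 6221.899.

Q* ≈ 6,222 boards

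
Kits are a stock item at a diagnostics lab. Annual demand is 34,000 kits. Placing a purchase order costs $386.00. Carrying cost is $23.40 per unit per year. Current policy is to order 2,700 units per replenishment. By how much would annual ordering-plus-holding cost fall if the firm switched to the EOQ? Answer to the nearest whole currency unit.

Extra cost ≈ $11,668 per year

EOQ = √(2DS/H) = √(2 × 34,000 × 386 / 23.4) ≈ 1059.11.
Cost at Q* = (D/Q*)S + (Q*/2)H = √(2DSH) ≈ $24,783.12.
Cost at Q = 2,700: (34,000/2,700)×386 + (2,700/2)×23.4 = $4,860.74 + $31,590.00 = $36,450.74.
Excess = $36,450.74 − $24,783.12 = $11,667.62.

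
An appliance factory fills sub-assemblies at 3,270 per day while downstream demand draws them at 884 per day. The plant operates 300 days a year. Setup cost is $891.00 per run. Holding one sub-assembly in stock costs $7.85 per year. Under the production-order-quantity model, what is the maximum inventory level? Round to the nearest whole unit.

I_max ≈ 6,628 sub-assemblies

Annual demand D = 884 × 300 = 265,200.
Production build-up factor (1 − d/p) = 1 − 884/3,270 = 0.7297.
Q* = √(2DS / (H(1 − d/p))) = √(2 × 265,200 × 891 / (7.85 × 0.7297)).
= √(472,586,400 / 5.7279) ≈ 9083.316.
Maximum inventory = Q*(1 − d/p) = 9083.316 × 0.7297 ≈ 6627.765.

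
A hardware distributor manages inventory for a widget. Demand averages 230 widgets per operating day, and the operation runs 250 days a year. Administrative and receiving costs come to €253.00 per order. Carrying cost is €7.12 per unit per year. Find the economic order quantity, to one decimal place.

Annual demand D = 230 × 250 = 57,500.
EOQ = √(2DS / H) = √(2 × 57,500 × 253 / 7.12).
= √(29,095,000 / 7.12) = √4,086,376.4045 ≈ 2021.479.

Q* ≈ 2,021.5 widgets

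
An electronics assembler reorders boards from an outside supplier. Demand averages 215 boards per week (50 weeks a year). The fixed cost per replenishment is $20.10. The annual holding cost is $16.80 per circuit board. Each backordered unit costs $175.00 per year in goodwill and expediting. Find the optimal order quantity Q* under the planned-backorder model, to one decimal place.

Annual demand D = 215 × 50 = 10,750.
With planned backorders, Q* = √(2DS/H) · √((H+B)/B).
√(2DS/H) = √(2 × 10,750 × 20.1 / 16.8) = 160.385.
√((H+B)/B) = √((16.8+175)/175) = 1.0469.
Q* ≈ 167.907.

Q* ≈ 167.9 boards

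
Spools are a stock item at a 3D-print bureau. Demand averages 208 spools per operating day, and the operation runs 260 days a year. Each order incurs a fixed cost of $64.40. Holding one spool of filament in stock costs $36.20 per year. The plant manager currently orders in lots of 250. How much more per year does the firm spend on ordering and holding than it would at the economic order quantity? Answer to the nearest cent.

Annual demand D = 208 × 260 = 54,080.
EOQ = √(2DS/H) = √(2 × 54,080 × 64.4 / 36.2) ≈ 438.65.
Cost at Q* = (D/Q*)S + (Q*/2)H = √(2DSH) ≈ $15,879.27.
Cost at Q = 250: (54,080/250)×64.4 + (250/2)×36.2 = $13,931.01 + $4,525.00 = $18,456.01.
Excess = $18,456.01 − $15,879.27 = $2,576.74.

Extra cost ≈ $2,576.74 per year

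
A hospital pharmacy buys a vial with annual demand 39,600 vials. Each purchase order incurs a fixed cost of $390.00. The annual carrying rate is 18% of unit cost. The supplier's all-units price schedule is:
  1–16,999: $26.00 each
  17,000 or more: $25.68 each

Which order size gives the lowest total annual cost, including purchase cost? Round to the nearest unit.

Q* ≈ 2,569 vials

Holding cost per unit per year at price C is H = 0.18·C.
For each price level, check whether its EOQ is feasible; otherwise the best quantity at that price is the breakpoint.
EOQ at $26.00 = 2569.0 (feasible in tier 1): TC = 39,600×$26.00 + (39,600/2569.0)×390 + (2569.0/2)×0.18×$26.00 = $1,041,623.14.
EOQ at $25.68 = 2585.0 < 17000, so use break Q=17000: TC = 39,600×$25.68 + (39,600/17000.0)×390 + (17000.0/2)×0.18×$25.68 = $1,057,126.87.
Lowest total cost is $1,041,623.14 at Q = 2569.0.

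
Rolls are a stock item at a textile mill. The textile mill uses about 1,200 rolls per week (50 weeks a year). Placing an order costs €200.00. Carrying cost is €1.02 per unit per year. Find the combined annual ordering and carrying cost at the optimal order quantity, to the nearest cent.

Annual demand D = 1,200 × 50 = 60,000.
The optimal lot size = √(2DS/H) = √(2 × 60,000 × 200 / 1.02) ≈ 4850.71.
At Q*, ordering cost (D/Q*)S equals holding cost (Q*/2)H, each = √(DSH/2).
Minimum total = √(2DSH) = √(2 × 60,000 × 200 × 1.02) ≈ 4947.727.

TC* ≈ €4,947.73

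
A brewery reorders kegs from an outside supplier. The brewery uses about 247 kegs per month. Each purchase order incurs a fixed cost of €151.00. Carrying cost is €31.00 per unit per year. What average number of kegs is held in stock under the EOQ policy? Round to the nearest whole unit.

Average inventory ≈ 85 kegs

Annual demand D = 247 × 12 = 2,964.
The optimal lot size = √(2DS/H) = √(2 × 2,964 × 151 / 31) ≈ 169.93.
Average inventory = Q*/2 ≈ 169.93 / 2 = 84.963.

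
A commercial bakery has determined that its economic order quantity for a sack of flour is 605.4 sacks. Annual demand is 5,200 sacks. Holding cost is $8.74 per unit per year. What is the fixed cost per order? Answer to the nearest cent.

The basic EOQ model gives Q* = √(2DS/H); rearrange for the unknown.
From Q* = √(2DS/H): S = Q*²H / (2D) = 605.4² × 8.74 / (2 × 5,200) = 308.0087.

S ≈ $308.01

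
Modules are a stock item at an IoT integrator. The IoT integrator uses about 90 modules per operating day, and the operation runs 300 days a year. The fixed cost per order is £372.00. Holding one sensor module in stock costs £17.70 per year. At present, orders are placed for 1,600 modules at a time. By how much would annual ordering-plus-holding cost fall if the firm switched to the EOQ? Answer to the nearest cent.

Extra cost ≈ £1,581.26 per year

Annual demand D = 90 × 300 = 27,000.
EOQ = √(2DS/H) = √(2 × 27,000 × 372 / 17.7) ≈ 1065.32.
Cost at Q* = (D/Q*)S + (Q*/2)H = √(2DSH) ≈ £18,856.24.
Cost at Q = 1,600: (27,000/1,600)×372 + (1,600/2)×17.7 = £6,277.50 + £14,160.00 = £20,437.50.
Excess = £20,437.50 − £18,856.24 = £1,581.26.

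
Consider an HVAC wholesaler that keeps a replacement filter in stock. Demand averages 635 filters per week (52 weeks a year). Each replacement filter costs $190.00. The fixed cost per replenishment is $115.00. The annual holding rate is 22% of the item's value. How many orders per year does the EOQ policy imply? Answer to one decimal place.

Annual demand D = 635 × 52 = 33,020.
Holding cost H = 0.22 × $190.00 = $41.8000 per unit per year.
The optimal lot size = √(2DS/H) = √(2 × 33,020 × 115 / 41.8) ≈ 426.25.
Orders per year = D / Q* = 33,020 / 426.25 ≈ 77.466.

N ≈ 77.5 orders per year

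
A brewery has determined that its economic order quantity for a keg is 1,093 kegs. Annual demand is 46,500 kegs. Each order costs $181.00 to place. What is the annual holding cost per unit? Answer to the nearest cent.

H ≈ $14.09

Invert the EOQ relation Q*² = 2DS/H.
From Q* = √(2DS/H): H = 2DS / Q*² = 2 × 46,500 × 181 / 1,093² = 14.0903.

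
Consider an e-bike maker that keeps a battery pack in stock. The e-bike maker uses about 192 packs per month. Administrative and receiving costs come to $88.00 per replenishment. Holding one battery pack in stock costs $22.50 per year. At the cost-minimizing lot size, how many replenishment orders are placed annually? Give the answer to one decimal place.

N ≈ 17.2 orders per year

Annual demand D = 192 × 12 = 2,304.
The optimal lot size = √(2DS/H) = √(2 × 2,304 × 88 / 22.5) ≈ 134.25.
Orders per year = D / Q* = 2,304 / 134.25 ≈ 17.162.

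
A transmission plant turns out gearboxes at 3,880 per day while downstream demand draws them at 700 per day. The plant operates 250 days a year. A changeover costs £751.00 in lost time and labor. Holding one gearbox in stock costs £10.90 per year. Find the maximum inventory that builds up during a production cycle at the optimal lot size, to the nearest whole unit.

I_max ≈ 4,446 gearboxes

Annual demand D = 700 × 250 = 175,000.
Production build-up factor (1 − d/p) = 1 − 700/3,880 = 0.8196.
Q* = √(2DS / (H(1 − d/p))) = √(2 × 175,000 × 751 / (10.9 × 0.8196)).
= √(262,850,000 / 8.9335) ≈ 5424.292.
Maximum inventory = Q*(1 − d/p) = 5424.292 × 0.8196 ≈ 4445.682.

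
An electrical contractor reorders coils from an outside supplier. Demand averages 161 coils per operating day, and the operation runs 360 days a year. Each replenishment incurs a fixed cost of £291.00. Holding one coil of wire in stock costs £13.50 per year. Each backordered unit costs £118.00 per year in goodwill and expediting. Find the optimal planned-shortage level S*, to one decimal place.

Annual demand D = 161 × 360 = 57,960.
With planned backorders, Q* = √(2DS/H) · √((H+B)/B).
√(2DS/H) = √(2 × 57,960 × 291 / 13.5) = 1580.734.
√((H+B)/B) = √((13.5+118)/118) = 1.0557.
Q* ≈ 1668.709.
S* = Q* · H/(H+B) = 1668.709 × 13.5/131.5 ≈ 171.312.

S* ≈ 171.3 coils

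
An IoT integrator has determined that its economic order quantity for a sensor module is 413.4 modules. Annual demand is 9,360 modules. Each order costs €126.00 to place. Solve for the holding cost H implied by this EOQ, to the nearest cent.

H ≈ €13.80

Squaring Q* = √(2DS/H) gives Q*² = 2DS/H.
From Q* = √(2DS/H): H = 2DS / Q*² = 2 × 9,360 × 126 / 413.4² = 13.8018.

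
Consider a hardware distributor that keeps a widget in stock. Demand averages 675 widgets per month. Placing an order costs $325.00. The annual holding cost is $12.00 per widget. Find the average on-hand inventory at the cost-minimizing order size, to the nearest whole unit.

Annual demand D = 675 × 12 = 8,100.
EOQ = √(2DS/H) = √(2 × 8,100 × 325 / 12) ≈ 662.38.
Average inventory = Q*/2 ≈ 662.38 / 2 = 331.191.

Average inventory ≈ 331 widgets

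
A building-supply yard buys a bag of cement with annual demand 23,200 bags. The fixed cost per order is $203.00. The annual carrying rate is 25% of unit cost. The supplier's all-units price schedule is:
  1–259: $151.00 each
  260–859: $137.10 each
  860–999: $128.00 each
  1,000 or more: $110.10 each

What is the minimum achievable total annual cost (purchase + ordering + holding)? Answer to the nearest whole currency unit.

TC* ≈ $2,572,792

Holding cost per unit per year at price C is H = 0.25·C.
Evaluate total cost at each tier's feasible EOQ or, if the EOQ is below the tier, at the tier's minimum quantity.
Tier 1 ($151.00): EOQ = 499.5 exceeds tier's upper bound 259, so this tier is dominated.
EOQ at $137.10 = 524.2 (feasible in tier 2): TC = 23,200×$137.10 + (23,200/524.2)×203 + (524.2/2)×0.25×$137.10 = $3,198,687.83.
EOQ at $128.00 = 542.5 < 860, so use break Q=860: TC = 23,200×$128.00 + (23,200/860.0)×203 + (860.0/2)×0.25×$128.00 = $2,988,836.28.
EOQ at $110.10 = 585.0 < 1000, so use break Q=1000: TC = 23,200×$110.10 + (23,200/1000.0)×203 + (1000.0/2)×0.25×$110.10 = $2,572,792.10.
Lowest total cost among the candidates is at Q = 1000.0.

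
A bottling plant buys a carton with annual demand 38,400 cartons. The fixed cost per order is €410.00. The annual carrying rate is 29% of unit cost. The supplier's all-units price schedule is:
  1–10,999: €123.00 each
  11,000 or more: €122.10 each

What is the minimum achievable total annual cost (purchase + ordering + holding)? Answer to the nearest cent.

Holding cost per unit per year at price C is H = 0.29·C.
For each price level, check whether its EOQ is feasible; otherwise the best quantity at that price is the breakpoint.
EOQ at €123.00 = 939.6 (feasible in tier 1): TC = 38,400×€123.00 + (38,400/939.6)×410 + (939.6/2)×0.29×€123.00 = €4,756,713.83.
EOQ at €122.10 = 943.0 < 11000, so use break Q=11000: TC = 38,400×€122.10 + (38,400/11000.0)×410 + (11000.0/2)×0.29×€122.10 = €4,884,820.77.
Lowest total cost among the candidates is at Q = 939.6.

TC* ≈ €4,756,713.83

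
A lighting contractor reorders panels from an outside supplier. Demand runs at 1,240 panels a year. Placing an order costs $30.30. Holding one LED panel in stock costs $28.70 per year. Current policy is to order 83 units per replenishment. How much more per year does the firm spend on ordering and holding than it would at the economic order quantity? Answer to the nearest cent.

EOQ = √(2DS/H) = √(2 × 1,240 × 30.3 / 28.7) ≈ 51.17.
Cost at Q* = (D/Q*)S + (Q*/2)H = √(2DSH) ≈ $1,468.55.
Cost at Q = 83: (1,240/83)×30.3 + (83/2)×28.7 = $452.67 + $1,191.05 = $1,643.72.
Excess = $1,643.72 − $1,468.55 = $175.18.

Extra cost ≈ $175.18 per year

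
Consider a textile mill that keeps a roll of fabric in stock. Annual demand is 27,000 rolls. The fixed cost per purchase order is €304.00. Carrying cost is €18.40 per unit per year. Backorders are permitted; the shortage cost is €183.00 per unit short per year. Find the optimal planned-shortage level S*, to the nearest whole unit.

S* ≈ 91 rolls

With planned backorders, Q* = √(2DS/H) · √((H+B)/B).
√(2DS/H) = √(2 × 27,000 × 304 / 18.4) = 944.550.
√((H+B)/B) = √((18.4+183)/183) = 1.0491.
Q* ≈ 990.898.
S* = Q* · H/(H+B) = 990.898 × 18.4/201.4 ≈ 90.529.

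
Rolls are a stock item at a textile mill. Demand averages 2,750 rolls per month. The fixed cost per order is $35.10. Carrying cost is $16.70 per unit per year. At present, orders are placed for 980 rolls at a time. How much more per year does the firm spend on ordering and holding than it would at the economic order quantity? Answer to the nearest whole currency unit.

Annual demand D = 2,750 × 12 = 33,000.
EOQ = √(2DS/H) = √(2 × 33,000 × 35.1 / 16.7) ≈ 372.45.
Cost at Q* = (D/Q*)S + (Q*/2)H = √(2DSH) ≈ $6,219.91.
Cost at Q = 980: (33,000/980)×35.1 + (980/2)×16.7 = $1,181.94 + $8,183.00 = $9,364.94.
Excess = $9,364.94 − $6,219.91 = $3,145.03.

Extra cost ≈ $3,145 per year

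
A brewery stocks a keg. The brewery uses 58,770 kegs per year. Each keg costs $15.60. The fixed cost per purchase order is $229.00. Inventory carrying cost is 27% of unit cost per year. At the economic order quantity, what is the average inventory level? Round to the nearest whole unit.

Holding cost H = 0.27 × $15.60 = $4.2120 per unit per year.
EOQ = √(2DS/H) = √(2 × 58,770 × 229 / 4.212) ≈ 2527.94.
Average inventory = Q*/2 ≈ 2527.94 / 2 = 1263.969.

Average inventory ≈ 1,264 kegs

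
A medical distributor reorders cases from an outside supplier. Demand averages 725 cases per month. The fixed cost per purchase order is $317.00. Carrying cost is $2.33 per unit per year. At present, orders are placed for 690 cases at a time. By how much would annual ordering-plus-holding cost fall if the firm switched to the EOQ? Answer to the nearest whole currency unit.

Annual demand D = 725 × 12 = 8,700.
EOQ = √(2DS/H) = √(2 × 8,700 × 317 / 2.33) ≈ 1538.60.
Cost at Q* = (D/Q*)S + (Q*/2)H = √(2DSH) ≈ $3,584.94.
Cost at Q = 690: (8,700/690)×317 + (690/2)×2.33 = $3,996.96 + $803.85 = $4,800.81.
Excess = $4,800.81 − $3,584.94 = $1,215.86.

Extra cost ≈ $1,216 per year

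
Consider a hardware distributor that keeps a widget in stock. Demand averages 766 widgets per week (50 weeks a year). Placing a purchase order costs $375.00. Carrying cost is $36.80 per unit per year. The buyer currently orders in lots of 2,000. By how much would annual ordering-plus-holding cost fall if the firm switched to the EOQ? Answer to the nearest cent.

Extra cost ≈ $11,468.48 per year

Annual demand D = 766 × 50 = 38,300.
EOQ = √(2DS/H) = √(2 × 38,300 × 375 / 36.8) ≈ 883.50.
Cost at Q* = (D/Q*)S + (Q*/2)H = √(2DSH) ≈ $32,512.77.
Cost at Q = 2,000: (38,300/2,000)×375 + (2,000/2)×36.8 = $7,181.25 + $36,800.00 = $43,981.25.
Excess = $43,981.25 − $32,512.77 = $11,468.48.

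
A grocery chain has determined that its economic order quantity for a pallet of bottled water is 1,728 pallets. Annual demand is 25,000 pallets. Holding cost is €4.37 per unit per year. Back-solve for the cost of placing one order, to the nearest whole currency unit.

S ≈ €261

The basic EOQ model gives Q* = √(2DS/H); rearrange for the unknown.
From Q* = √(2DS/H): S = Q*²H / (2D) = 1,728² × 4.37 / (2 × 25,000) = 260.9750.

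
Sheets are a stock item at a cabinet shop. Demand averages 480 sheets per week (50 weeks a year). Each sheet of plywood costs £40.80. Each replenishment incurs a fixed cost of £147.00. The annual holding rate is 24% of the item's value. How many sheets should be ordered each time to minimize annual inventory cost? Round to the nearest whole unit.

Q* ≈ 849 sheets

Annual demand D = 480 × 50 = 24,000.
Holding cost H = 0.24 × £40.80 = £9.7920 per unit per year.
EOQ = √(2DS / H) = √(2 × 24,000 × 147 / 9.792).
= √(7,056,000 / 9.792) = √720,588.2353 ≈ 848.875.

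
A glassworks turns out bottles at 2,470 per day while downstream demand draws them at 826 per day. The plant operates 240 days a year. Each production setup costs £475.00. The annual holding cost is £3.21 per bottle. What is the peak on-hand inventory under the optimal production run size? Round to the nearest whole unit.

I_max ≈ 6,249 bottles

Annual demand D = 826 × 240 = 198,240.
Production build-up factor (1 − d/p) = 1 − 826/2,470 = 0.6656.
Q* = √(2DS / (H(1 − d/p))) = √(2 × 198,240 × 475 / (3.21 × 0.6656)).
= √(188,328,000 / 2.1365) ≈ 9388.636.
Maximum inventory = Q*(1 − d/p) = 9388.636 × 0.6656 ≈ 6248.954.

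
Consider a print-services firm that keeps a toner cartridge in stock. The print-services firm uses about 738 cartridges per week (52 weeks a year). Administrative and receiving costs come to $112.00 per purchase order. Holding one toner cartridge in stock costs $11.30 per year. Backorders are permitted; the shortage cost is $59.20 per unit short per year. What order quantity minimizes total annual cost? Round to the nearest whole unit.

Q* ≈ 952 cartridges

Annual demand D = 738 × 52 = 38,376.
With planned backorders, Q* = √(2DS/H) · √((H+B)/B).
√(2DS/H) = √(2 × 38,376 × 112 / 11.3) = 872.197.
√((H+B)/B) = √((11.3+59.2)/59.2) = 1.0913.
Q* ≈ 951.806.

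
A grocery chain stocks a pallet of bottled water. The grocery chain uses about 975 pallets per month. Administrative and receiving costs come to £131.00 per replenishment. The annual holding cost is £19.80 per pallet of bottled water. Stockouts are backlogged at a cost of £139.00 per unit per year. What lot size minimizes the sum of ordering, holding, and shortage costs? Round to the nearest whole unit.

Q* ≈ 421 pallets

Annual demand D = 975 × 12 = 11,700.
With planned backorders, Q* = √(2DS/H) · √((H+B)/B).
√(2DS/H) = √(2 × 11,700 × 131 / 19.8) = 393.469.
√((H+B)/B) = √((19.8+139)/139) = 1.0689.
Q* ≈ 420.561.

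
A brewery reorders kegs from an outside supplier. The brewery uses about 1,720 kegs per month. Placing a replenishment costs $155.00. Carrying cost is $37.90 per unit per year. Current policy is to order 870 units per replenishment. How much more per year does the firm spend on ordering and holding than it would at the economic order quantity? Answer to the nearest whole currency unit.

Annual demand D = 1,720 × 12 = 20,640.
EOQ = √(2DS/H) = √(2 × 20,640 × 155 / 37.9) ≈ 410.88.
Cost at Q* = (D/Q*)S + (Q*/2)H = √(2DSH) ≈ $15,572.39.
Cost at Q = 870: (20,640/870)×155 + (870/2)×37.9 = $3,677.24 + $16,486.50 = $20,163.74.
Excess = $20,163.74 − $15,572.39 = $4,591.35.

Extra cost ≈ $4,591 per year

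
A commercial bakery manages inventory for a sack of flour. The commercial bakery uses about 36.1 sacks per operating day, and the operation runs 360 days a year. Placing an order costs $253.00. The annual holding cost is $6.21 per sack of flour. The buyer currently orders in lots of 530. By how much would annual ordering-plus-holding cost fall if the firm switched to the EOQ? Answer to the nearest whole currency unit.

Annual demand D = 36.1 × 360 = 12,996.
EOQ = √(2DS/H) = √(2 × 12,996 × 253 / 6.21) ≈ 1029.04.
Cost at Q* = (D/Q*)S + (Q*/2)H = √(2DSH) ≈ $6,390.37.
Cost at Q = 530: (12,996/530)×253 + (530/2)×6.21 = $6,203.75 + $1,645.65 = $7,849.40.
Excess = $7,849.40 − $6,390.37 = $1,459.03.

Extra cost ≈ $1,459 per year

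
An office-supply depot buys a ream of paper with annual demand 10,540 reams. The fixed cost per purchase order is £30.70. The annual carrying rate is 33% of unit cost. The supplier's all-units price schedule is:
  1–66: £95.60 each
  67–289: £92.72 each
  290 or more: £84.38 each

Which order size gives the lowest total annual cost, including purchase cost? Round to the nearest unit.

Holding cost per unit per year at price C is H = 0.33·C.
Candidates are each tier's EOQ (if it falls in that tier) and each price-break quantity.
Tier 1 (£95.60): EOQ = 143.2 exceeds tier's upper bound 66, so this tier is dominated.
EOQ at £92.72 = 145.4 (feasible in tier 2): TC = 10,540×£92.72 + (10,540/145.4)×30.7 + (145.4/2)×0.33×£92.72 = £981,718.68.
EOQ at £84.38 = 152.5 < 290, so use break Q=290: TC = 10,540×£84.38 + (10,540/290.0)×30.7 + (290.0/2)×0.33×£84.38 = £894,518.57.
Lowest total cost is £894,518.57 at Q = 290.0.

Q* ≈ 290 reams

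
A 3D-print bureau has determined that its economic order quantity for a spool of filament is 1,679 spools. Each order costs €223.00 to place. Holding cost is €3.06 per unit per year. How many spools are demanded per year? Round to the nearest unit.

The basic EOQ model gives Q* = √(2DS/H); rearrange for the unknown.
From Q* = √(2DS/H): D = Q*²H / (2S) = 1,679² × 3.06 / (2 × 223) = 19341.402.

D ≈ 19,341 spools per year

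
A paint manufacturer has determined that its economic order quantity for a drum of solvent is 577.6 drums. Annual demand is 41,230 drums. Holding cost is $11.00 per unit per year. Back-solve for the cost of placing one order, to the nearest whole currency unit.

S ≈ $45

The basic EOQ model gives Q* = √(2DS/H); rearrange for the unknown.
From Q* = √(2DS/H): S = Q*²H / (2D) = 577.6² × 11 / (2 × 41,230) = 44.5045.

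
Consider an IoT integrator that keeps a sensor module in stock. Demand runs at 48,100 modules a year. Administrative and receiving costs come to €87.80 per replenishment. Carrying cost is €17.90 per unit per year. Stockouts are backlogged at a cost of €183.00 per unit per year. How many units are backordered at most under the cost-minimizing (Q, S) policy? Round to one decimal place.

S* ≈ 64.1 modules

With planned backorders, Q* = √(2DS/H) · √((H+B)/B).
√(2DS/H) = √(2 × 48,100 × 87.8 / 17.9) = 686.923.
√((H+B)/B) = √((17.9+183)/183) = 1.0478.
Q* ≈ 719.735.
S* = Q* · H/(H+B) = 719.735 × 17.9/200.9 ≈ 64.128.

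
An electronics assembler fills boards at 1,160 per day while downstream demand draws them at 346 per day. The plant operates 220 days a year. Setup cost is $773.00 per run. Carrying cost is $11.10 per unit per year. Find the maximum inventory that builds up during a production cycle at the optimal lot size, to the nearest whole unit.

I_max ≈ 2,728 boards

Annual demand D = 346 × 220 = 76,120.
Production build-up factor (1 − d/p) = 1 − 346/1,160 = 0.7017.
Q* = √(2DS / (H(1 − d/p))) = √(2 × 76,120 × 773 / (11.1 × 0.7017)).
= √(117,681,520 / 7.7891) ≈ 3886.954.
Maximum inventory = Q*(1 − d/p) = 3886.954 × 0.7017 ≈ 2727.570.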